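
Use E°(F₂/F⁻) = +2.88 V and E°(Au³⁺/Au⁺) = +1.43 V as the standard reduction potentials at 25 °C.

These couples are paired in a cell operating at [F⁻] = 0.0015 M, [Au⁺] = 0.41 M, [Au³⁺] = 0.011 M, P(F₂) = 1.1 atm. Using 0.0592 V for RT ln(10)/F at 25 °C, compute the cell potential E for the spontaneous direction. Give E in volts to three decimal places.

+1.665 V

F₂/F⁻ is the cathode (higher E°), Au³⁺/Au⁺ the anode: E°cell = +2.88 − (+1.43) = +1.45 V, n = 2.
Overall: F₂(g) + Au⁺(aq) → 2 F⁻(aq) + Au³⁺(aq)
Q = [F⁻]^2·[Au³⁺] / (P(F₂)·[Au⁺]); log Q = -7.261.
E = E° − (0.0592/n) log Q = +1.45 − (0.0592/2)(-7.261) = +1.665 V.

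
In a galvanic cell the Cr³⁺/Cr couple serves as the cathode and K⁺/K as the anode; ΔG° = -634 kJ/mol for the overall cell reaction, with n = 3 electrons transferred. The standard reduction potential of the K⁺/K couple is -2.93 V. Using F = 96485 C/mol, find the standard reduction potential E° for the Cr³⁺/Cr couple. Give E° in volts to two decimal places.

-0.74 V

E°cell = −ΔG°/(nF) = −(-634×10³)/((3)(96485)) = +2.190 V.
Since Cr³⁺/Cr is the cathode and K⁺/K the anode, E°cell = E°(Cr³⁺/Cr) − E°(K⁺/K).
So E°(Cr³⁺/Cr) = E°cell + E°(K⁺/K) = +2.190 + (-2.93) = -0.74 V.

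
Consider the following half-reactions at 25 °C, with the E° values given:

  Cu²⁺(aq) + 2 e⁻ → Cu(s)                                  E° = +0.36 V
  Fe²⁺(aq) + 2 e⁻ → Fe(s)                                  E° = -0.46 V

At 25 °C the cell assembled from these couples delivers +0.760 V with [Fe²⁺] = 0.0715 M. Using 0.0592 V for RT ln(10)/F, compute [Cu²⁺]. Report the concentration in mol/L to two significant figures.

Cu²⁺/Cu is the cathode, Fe²⁺/Fe the anode: E°cell = +0.82 V, n = 2.
Overall reaction: Cu²⁺(aq) + Fe(s) → Cu(s) + Fe²⁺(aq); Q = [Fe²⁺]^1/[Cu²⁺]^1.
From E = E° − (0.0592/n) log Q: log Q = (E° − E)·n/0.0592 = (+0.82 − (+0.760))·2/0.0592 = 2.0270.
So 1·log[Cu²⁺] = 1·log(0.0715) − log Q = -1.1457 − (2.0270) = -3.1727; [Cu²⁺] = 10^(-3.1727) ≈ 0.00067 M.

0.00067 M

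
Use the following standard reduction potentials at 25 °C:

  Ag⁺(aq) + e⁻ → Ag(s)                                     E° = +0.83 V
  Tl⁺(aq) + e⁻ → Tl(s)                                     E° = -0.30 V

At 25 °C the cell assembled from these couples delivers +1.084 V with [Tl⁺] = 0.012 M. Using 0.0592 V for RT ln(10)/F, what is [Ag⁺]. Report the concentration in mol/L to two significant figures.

Ag⁺/Ag is the cathode, Tl⁺/Tl the anode: E°cell = +1.13 V, n = 1.
Overall reaction: Ag⁺(aq) + Tl(s) → Ag(s) + Tl⁺(aq); Q = [Tl⁺]^1/[Ag⁺]^1.
From E = E° − (0.0592/n) log Q: log Q = (E° − E)·n/0.0592 = (+1.13 − (+1.084))·1/0.0592 = 0.7770.
So 1·log[Ag⁺] = 1·log(0.012) − log Q = -1.9208 − (0.7770) = -2.6978; [Ag⁺] = 10^(-2.6978) ≈ 0.0020 M.

0.0020 M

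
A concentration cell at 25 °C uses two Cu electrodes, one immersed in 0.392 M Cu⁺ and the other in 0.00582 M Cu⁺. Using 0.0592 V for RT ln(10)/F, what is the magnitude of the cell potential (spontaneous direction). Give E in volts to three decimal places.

For a concentration cell E°cell = 0. The 0.392 M side is the cathode (reduction is favoured where [Cu⁺] is higher).
With n = 1, E = −(0.0592/1) log([Cu⁺]ₐₙ/[Cu⁺]꜀ₐₜ) = −(0.0592/1) log(0.00582/0.392) = −(0.0592/1)(-1.828) = +0.108 V.

+0.108 V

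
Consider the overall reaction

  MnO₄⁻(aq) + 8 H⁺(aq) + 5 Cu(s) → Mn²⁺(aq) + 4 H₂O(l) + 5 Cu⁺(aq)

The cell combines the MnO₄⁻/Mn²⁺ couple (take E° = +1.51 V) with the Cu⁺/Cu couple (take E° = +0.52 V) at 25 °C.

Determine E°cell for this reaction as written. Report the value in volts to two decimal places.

+0.99 V

The MnO₄⁻/Mn²⁺ couple has the higher reduction potential, so it is the cathode; Cu⁺/Cu is oxidised at the anode.
E°cell = E°(cathode) − E°(anode) = (+1.51) − (+0.52) = +0.99 V.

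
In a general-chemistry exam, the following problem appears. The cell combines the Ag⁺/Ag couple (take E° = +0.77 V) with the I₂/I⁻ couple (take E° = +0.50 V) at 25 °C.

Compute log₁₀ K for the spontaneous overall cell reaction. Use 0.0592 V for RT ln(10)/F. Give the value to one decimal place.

Cathode: Ag⁺/Ag; anode: I₂/I⁻. E°cell = +0.27 V, n = 2.
log K = nE°cell / 0.0592 = (2)(+0.27) / 0.0592 = 9.1.

9.1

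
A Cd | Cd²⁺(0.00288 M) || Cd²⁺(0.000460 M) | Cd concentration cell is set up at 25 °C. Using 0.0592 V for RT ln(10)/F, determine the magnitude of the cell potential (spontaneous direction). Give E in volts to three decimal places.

+0.024 V

For a concentration cell E°cell = 0. The 0.00288 M side is the cathode (reduction is favoured where [Cd²⁺] is higher).
With n = 2, E = −(0.0592/2) log([Cd²⁺]ₐₙ/[Cd²⁺]꜀ₐₜ) = −(0.0592/2) log(0.00046/0.00288) = −(0.0592/2)(-0.797) = +0.024 V.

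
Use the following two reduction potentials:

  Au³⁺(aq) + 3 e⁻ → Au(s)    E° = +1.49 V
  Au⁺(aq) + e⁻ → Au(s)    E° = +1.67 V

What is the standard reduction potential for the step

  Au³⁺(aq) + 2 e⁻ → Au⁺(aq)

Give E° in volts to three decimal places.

Sequential free energies add, so n₃E°₃ = n₁E°₁ + n₂E°₂.
With n₃ = 3, and the known step contributing 1×(+1.67) V, the unknown satisfies 2·E° = 3×(+1.49) − 1×(+1.67) = +2.800.
E° = +2.800 / 2 = +1.400 V.

+1.400 V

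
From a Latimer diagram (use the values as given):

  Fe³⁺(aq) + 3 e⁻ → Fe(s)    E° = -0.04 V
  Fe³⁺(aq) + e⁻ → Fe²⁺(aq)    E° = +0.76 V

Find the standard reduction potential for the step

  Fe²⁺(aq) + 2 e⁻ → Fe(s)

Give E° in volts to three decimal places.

Sequential free energies add, so n₃E°₃ = n₁E°₁ + n₂E°₂.
With n₃ = 3, and the known step contributing 1×(+0.76) V, the unknown satisfies 2·E° = 3×(-0.04) − 1×(+0.76) = -0.880.
E° = -0.880 / 2 = -0.440 V.

-0.440 V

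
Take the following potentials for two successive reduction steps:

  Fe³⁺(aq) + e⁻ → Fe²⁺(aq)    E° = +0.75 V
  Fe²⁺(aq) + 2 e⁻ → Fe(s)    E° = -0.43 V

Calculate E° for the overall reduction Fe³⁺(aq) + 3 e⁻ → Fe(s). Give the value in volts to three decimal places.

Since ΔG° = −nFE° is additive over sequential reductions, n₃E°₃ = n₁E°₁ + n₂E°₂.
E°₃ = (1×+0.75 + 2×-0.43) / 3 = (-0.110) / 3 = -0.037 V.

-0.037 V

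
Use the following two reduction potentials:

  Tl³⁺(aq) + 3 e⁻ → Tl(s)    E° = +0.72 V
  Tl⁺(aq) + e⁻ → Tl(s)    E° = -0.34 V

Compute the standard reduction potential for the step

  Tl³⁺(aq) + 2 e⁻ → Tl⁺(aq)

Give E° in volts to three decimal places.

+1.250 V

Sequential free energies add, so n₃E°₃ = n₁E°₁ + n₂E°₂.
With n₃ = 3, and the known step contributing 1×(-0.34) V, the unknown satisfies 2·E° = 3×(+0.72) − 1×(-0.34) = +2.500.
E° = +2.500 / 2 = +1.250 V.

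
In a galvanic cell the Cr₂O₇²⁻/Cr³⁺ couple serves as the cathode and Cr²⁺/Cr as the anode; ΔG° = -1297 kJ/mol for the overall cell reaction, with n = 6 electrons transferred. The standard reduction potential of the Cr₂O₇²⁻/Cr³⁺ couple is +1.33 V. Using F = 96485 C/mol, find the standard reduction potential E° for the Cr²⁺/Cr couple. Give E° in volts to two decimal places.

E°cell = −ΔG°/(nF) = −(-1297×10³)/((6)(96485)) = +2.240 V.
Since Cr₂O₇²⁻/Cr³⁺ is the cathode and Cr²⁺/Cr the anode, E°cell = E°(Cr₂O₇²⁻/Cr³⁺) − E°(Cr²⁺/Cr).
So E°(Cr²⁺/Cr) = E°(Cr₂O₇²⁻/Cr³⁺) − E°cell = (+1.33) − (+2.240) = -0.91 V.

-0.91 V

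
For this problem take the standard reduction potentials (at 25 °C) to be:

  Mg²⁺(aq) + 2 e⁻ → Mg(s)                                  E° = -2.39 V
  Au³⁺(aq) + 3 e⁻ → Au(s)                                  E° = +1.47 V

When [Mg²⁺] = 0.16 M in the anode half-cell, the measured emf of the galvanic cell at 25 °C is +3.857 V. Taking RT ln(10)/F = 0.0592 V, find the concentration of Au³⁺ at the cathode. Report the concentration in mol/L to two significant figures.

0.045 M

Au³⁺/Au is the cathode, Mg²⁺/Mg the anode: E°cell = +3.86 V, n = 6.
Overall reaction: 2 Au³⁺(aq) + 3 Mg(s) → 2 Au(s) + 3 Mg²⁺(aq); Q = [Mg²⁺]^3/[Au³⁺]^2.
From E = E° − (0.0592/n) log Q: log Q = (E° − E)·n/0.0592 = (+3.86 − (+3.857))·6/0.0592 = 0.3041.
So 2·log[Au³⁺] = 3·log(0.16) − log Q = -2.3876 − (0.3041) = -2.6917; log[Au³⁺] = -2.6917 / 2 = -1.3458; [Au³⁺] = 10^(-1.3458) ≈ 0.045 M.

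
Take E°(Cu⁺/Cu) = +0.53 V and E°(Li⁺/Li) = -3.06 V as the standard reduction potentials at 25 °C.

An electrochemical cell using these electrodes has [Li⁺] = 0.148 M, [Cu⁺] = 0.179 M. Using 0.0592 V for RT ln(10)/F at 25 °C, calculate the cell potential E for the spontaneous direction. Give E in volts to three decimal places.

Cu⁺/Cu is the cathode (higher E°), Li⁺/Li the anode: E°cell = +0.53 − (-3.06) = +3.59 V, n = 1.
Overall: Cu⁺(aq) + Li(s) → Cu(s) + Li⁺(aq)
Q = [Li⁺] / ([Cu⁺]); log Q = -0.083.
E = E° − (0.0592/n) log Q = +3.59 − (0.0592/1)(-0.083) = +3.595 V.

+3.595 V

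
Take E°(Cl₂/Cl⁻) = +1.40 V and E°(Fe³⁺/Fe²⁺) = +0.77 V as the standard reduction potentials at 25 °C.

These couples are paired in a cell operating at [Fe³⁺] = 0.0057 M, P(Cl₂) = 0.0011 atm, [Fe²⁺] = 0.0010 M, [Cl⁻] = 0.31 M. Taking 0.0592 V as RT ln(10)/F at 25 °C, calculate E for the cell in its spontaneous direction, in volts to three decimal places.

+0.528 V

Cl₂/Cl⁻ is the cathode (higher E°), Fe³⁺/Fe²⁺ the anode: E°cell = +1.40 − (+0.77) = +0.63 V, n = 2.
Overall: Cl₂(g) + 2 Fe²⁺(aq) → 2 Cl⁻(aq) + 2 Fe³⁺(aq)
Q = [Cl⁻]^2·[Fe³⁺]^2 / (P(Cl₂)·[Fe²⁺]^2); log Q = 3.453.
E = E° − (0.0592/n) log Q = +0.63 − (0.0592/2)(3.453) = +0.528 V.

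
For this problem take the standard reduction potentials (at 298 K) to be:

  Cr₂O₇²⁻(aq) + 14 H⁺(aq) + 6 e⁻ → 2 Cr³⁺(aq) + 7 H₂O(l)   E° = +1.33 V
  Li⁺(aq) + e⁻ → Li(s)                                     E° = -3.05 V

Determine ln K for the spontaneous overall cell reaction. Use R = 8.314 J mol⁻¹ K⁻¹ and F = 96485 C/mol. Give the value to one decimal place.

1023.4

Cathode: Cr₂O₇²⁻/Cr³⁺; anode: Li⁺/Li. E°cell = (+1.33) − (-3.05) = +4.38 V, with n = 6.
ΔG° = −nFE° = −RT ln K, so ln K = nFE°/(RT) = (6)(96485)(+4.38) / ((8.314)(298)) = 1023.432.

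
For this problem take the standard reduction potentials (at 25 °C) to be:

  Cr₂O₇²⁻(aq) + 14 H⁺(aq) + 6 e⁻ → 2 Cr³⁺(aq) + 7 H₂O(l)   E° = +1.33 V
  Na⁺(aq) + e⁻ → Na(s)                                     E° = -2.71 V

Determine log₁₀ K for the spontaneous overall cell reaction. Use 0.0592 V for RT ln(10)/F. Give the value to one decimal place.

Cathode: Cr₂O₇²⁻/Cr³⁺; anode: Na⁺/Na. E°cell = +4.04 V, n = 6.
log K = nE°cell / 0.0592 = (6)(+4.04) / 0.0592 = 409.5.

409.5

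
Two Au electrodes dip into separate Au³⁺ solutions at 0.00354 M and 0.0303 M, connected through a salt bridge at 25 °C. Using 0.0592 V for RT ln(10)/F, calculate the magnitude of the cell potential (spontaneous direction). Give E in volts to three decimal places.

For a concentration cell E°cell = 0. The 0.0303 M side is the cathode (reduction is favoured where [Au³⁺] is higher).
With n = 3, E = −(0.0592/3) log([Au³⁺]ₐₙ/[Au³⁺]꜀ₐₜ) = −(0.0592/3) log(0.00354/0.0303) = −(0.0592/3)(-0.932) = +0.018 V.

+0.018 V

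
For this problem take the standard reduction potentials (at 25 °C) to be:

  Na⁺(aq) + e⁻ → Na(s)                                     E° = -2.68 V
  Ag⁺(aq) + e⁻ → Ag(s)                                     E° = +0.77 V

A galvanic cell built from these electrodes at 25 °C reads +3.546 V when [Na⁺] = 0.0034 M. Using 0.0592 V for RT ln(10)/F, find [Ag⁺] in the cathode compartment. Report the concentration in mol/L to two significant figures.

0.14 M

Ag⁺/Ag is the cathode, Na⁺/Na the anode: E°cell = +3.45 V, n = 1.
Overall reaction: Ag⁺(aq) + Na(s) → Ag(s) + Na⁺(aq); Q = [Na⁺]^1/[Ag⁺]^1.
From E = E° − (0.0592/n) log Q: log Q = (E° − E)·n/0.0592 = (+3.45 − (+3.546))·1/0.0592 = -1.6216.
So 1·log[Ag⁺] = 1·log(0.0034) − log Q = -2.4685 − (-1.6216) = -0.8469; [Ag⁺] = 10^(-0.8469) ≈ 0.14 M.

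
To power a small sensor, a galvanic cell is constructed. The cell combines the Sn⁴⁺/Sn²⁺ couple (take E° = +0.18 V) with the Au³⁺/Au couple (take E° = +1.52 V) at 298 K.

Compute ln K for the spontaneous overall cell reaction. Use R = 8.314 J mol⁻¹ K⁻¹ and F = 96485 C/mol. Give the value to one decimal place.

Cathode: Au³⁺/Au; anode: Sn⁴⁺/Sn²⁺. E°cell = (+1.52) − (+0.18) = +1.34 V, with n = 6.
ΔG° = −nFE° = −RT ln K, so ln K = nFE°/(RT) = (6)(96485)(+1.34) / ((8.314)(298)) = 313.105.

313.1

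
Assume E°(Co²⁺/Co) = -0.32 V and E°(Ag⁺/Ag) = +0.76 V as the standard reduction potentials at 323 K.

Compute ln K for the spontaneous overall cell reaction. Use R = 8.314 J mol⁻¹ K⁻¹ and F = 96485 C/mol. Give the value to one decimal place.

77.6

Cathode: Ag⁺/Ag; anode: Co²⁺/Co. E°cell = (+0.76) − (-0.32) = +1.08 V, with n = 2.
ΔG° = −nFE° = −RT ln K, so ln K = nFE°/(RT) = (2)(96485)(+1.08) / ((8.314)(323)) = 77.607.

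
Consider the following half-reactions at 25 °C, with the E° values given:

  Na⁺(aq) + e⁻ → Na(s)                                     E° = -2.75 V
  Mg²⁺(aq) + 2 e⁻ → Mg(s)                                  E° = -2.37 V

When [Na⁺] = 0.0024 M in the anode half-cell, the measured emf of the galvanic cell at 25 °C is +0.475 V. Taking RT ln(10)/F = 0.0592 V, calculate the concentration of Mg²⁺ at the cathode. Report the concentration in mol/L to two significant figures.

Mg²⁺/Mg is the cathode, Na⁺/Na the anode: E°cell = +0.38 V, n = 2.
Overall reaction: Mg²⁺(aq) + 2 Na(s) → Mg(s) + 2 Na⁺(aq); Q = [Na⁺]^2/[Mg²⁺]^1.
From E = E° − (0.0592/n) log Q: log Q = (E° − E)·n/0.0592 = (+0.38 − (+0.475))·2/0.0592 = -3.2095.
So 1·log[Mg²⁺] = 2·log(0.0024) − log Q = -5.2396 − (-3.2095) = -2.0301; [Mg²⁺] = 10^(-2.0301) ≈ 0.0093 M.

0.0093 M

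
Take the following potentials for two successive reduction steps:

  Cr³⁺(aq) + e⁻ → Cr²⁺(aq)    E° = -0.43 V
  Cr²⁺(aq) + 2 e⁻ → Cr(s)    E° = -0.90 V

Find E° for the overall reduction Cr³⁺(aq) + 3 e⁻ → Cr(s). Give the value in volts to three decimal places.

Adding the free-energy changes (−nFE°) of the two steps gives −n₃FE°₃ = −n₁FE°₁ − n₂FE°₂.
E°₃ = (1×-0.43 + 2×-0.90) / 3 = (-2.230) / 3 = -0.743 V.
E° values themselves are not directly additive — weighting by electron count is essential.

-0.743 V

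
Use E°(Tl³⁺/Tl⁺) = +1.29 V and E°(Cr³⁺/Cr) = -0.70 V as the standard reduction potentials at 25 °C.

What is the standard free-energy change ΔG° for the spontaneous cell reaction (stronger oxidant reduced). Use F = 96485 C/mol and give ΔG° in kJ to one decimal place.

Tl³⁺/Tl⁺ (E° = +1.29 V) is the cathode; Cr³⁺/Cr (E° = -0.70 V) is the anode, so E°cell = +1.99 V.
Balancing electrons gives n = 6 (lcm of 2 and 3).
ΔG° = −nFE° = −(6)(96485)(+1.99) = -1,152,031 J = -1152.0 kJ.

-1152.0 kJ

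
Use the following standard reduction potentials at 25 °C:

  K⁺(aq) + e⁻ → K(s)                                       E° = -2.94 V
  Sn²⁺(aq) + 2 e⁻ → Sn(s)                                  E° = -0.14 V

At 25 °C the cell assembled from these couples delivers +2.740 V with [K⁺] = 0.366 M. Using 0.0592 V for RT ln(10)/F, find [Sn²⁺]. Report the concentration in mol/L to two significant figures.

Sn²⁺/Sn is the cathode, K⁺/K the anode: E°cell = +2.80 V, n = 2.
Overall reaction: Sn²⁺(aq) + 2 K(s) → Sn(s) + 2 K⁺(aq); Q = [K⁺]^2/[Sn²⁺]^1.
From E = E° − (0.0592/n) log Q: log Q = (E° − E)·n/0.0592 = (+2.80 − (+2.740))·2/0.0592 = 2.0270.
So 1·log[Sn²⁺] = 2·log(0.366) − log Q = -0.8730 − (2.0270) = -2.9000; [Sn²⁺] = 10^(-2.9000) ≈ 0.0013 M.

0.0013 M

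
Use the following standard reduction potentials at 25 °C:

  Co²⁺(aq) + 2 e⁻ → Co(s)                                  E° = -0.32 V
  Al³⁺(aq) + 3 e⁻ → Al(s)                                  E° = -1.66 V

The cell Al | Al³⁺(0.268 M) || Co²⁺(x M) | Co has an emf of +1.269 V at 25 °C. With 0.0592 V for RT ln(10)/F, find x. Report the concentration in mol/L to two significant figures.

Co²⁺/Co is the cathode, Al³⁺/Al the anode: E°cell = +1.34 V, n = 6.
Overall reaction: 3 Co²⁺(aq) + 2 Al(s) → 3 Co(s) + 2 Al³⁺(aq); Q = [Al³⁺]^2/[Co²⁺]^3.
From E = E° − (0.0592/n) log Q: log Q = (E° − E)·n/0.0592 = (+1.34 − (+1.269))·6/0.0592 = 7.1959.
So 3·log[Co²⁺] = 2·log(0.268) − log Q = -1.1437 − (7.1959) = -8.3396; log[Co²⁺] = -8.3396 / 3 = -2.7799; [Co²⁺] = 10^(-2.7799) ≈ 0.0017 M.

0.0017 M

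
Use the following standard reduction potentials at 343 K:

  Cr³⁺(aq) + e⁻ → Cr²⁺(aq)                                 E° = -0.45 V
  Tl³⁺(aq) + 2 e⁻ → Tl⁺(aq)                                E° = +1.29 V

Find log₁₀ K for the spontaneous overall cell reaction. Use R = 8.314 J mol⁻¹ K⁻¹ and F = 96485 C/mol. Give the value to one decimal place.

Cathode: Tl³⁺/Tl⁺; anode: Cr³⁺/Cr²⁺. E°cell = (+1.29) − (-0.45) = +1.74 V, with n = 2.
ΔG° = −nFE° = −RT ln K, so ln K = nFE°/(RT) = (2)(96485)(+1.74) / ((8.314)(343)) = 117.743.
log₁₀ K = 117.743 / ln 10 = 51.1.

51.1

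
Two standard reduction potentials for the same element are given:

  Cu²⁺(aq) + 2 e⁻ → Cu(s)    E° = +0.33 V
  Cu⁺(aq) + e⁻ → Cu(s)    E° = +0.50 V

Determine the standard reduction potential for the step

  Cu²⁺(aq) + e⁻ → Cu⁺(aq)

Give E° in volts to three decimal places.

Sequential free energies add, so n₃E°₃ = n₁E°₁ + n₂E°₂.
With n₃ = 2, and the known step contributing 1×(+0.50) V, the unknown satisfies 1·E° = 2×(+0.33) − 1×(+0.50) = +0.160.
E° = +0.160 / 1 = +0.160 V.

+0.160 V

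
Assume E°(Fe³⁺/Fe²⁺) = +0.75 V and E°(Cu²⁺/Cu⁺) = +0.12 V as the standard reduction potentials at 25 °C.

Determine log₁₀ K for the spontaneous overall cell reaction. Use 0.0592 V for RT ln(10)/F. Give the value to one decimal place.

Cathode: Fe³⁺/Fe²⁺; anode: Cu²⁺/Cu⁺. E°cell = +0.63 V, n = 1.
log K = nE°cell / 0.0592 = (1)(+0.63) / 0.0592 = 10.6.

10.6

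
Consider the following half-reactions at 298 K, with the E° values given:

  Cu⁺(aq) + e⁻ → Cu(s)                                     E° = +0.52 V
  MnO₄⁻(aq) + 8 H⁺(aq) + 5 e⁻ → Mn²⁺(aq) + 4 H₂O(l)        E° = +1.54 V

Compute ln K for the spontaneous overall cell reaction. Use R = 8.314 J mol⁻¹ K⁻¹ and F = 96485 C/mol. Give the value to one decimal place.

Cathode: MnO₄⁻/Mn²⁺; anode: Cu⁺/Cu. E°cell = (+1.54) − (+0.52) = +1.02 V, with n = 5.
ΔG° = −nFE° = −RT ln K, so ln K = nFE°/(RT) = (5)(96485)(+1.02) / ((8.314)(298)) = 198.611.

198.6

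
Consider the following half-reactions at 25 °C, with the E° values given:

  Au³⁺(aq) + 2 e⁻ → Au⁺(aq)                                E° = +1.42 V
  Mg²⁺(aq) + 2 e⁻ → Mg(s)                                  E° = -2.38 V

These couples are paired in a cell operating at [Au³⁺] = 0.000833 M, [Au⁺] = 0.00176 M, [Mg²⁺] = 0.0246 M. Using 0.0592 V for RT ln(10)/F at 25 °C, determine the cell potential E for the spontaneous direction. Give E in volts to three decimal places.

+3.838 V

Au³⁺/Au⁺ is the cathode (higher E°), Mg²⁺/Mg the anode: E°cell = +1.42 − (-2.38) = +3.80 V, n = 2.
Overall: Au³⁺(aq) + Mg(s) → Au⁺(aq) + Mg²⁺(aq)
Q = [Au⁺]·[Mg²⁺] / ([Au³⁺]); log Q = -1.284.
E = E° − (0.0592/n) log Q = +3.80 − (0.0592/2)(-1.284) = +3.838 V.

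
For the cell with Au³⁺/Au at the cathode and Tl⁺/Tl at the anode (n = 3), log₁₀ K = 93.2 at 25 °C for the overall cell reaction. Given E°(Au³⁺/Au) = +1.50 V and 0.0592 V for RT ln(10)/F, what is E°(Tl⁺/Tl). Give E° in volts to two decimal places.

-0.34 V

E°cell = (0.0592/n)·log K = (0.0592/3)(93.2) = +1.839 V.
Since Au³⁺/Au is the cathode and Tl⁺/Tl the anode, E°cell = E°(Au³⁺/Au) − E°(Tl⁺/Tl).
So E°(Tl⁺/Tl) = E°(Au³⁺/Au) − E°cell = (+1.50) − (+1.839) = -0.34 V.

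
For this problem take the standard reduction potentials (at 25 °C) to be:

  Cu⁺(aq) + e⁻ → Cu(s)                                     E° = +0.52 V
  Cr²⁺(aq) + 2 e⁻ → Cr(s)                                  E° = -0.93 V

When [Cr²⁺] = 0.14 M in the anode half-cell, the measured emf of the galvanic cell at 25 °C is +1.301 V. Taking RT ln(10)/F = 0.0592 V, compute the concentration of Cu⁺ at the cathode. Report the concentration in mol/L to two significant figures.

Cu⁺/Cu is the cathode, Cr²⁺/Cr the anode: E°cell = +1.45 V, n = 2.
Overall reaction: 2 Cu⁺(aq) + Cr(s) → 2 Cu(s) + Cr²⁺(aq); Q = [Cr²⁺]^1/[Cu⁺]^2.
From E = E° − (0.0592/n) log Q: log Q = (E° − E)·n/0.0592 = (+1.45 − (+1.301))·2/0.0592 = 5.0338.
So 2·log[Cu⁺] = 1·log(0.14) − log Q = -0.8539 − (5.0338) = -5.8877; log[Cu⁺] = -5.8877 / 2 = -2.9438; [Cu⁺] = 10^(-2.9438) ≈ 0.0011 M.

0.0011 M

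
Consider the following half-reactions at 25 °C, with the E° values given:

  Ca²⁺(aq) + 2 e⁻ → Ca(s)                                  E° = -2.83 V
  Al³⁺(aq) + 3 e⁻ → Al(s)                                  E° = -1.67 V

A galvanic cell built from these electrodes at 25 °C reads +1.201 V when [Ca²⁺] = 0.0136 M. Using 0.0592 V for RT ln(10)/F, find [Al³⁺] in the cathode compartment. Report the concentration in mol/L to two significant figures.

Al³⁺/Al is the cathode, Ca²⁺/Ca the anode: E°cell = +1.16 V, n = 6.
Overall reaction: 2 Al³⁺(aq) + 3 Ca(s) → 2 Al(s) + 3 Ca²⁺(aq); Q = [Ca²⁺]^3/[Al³⁺]^2.
From E = E° − (0.0592/n) log Q: log Q = (E° − E)·n/0.0592 = (+1.16 − (+1.201))·6/0.0592 = -4.1554.
So 2·log[Al³⁺] = 3·log(0.0136) − log Q = -5.5994 − (-4.1554) = -1.4440; log[Al³⁺] = -1.4440 / 2 = -0.7220; [Al³⁺] = 10^(-0.7220) ≈ 0.19 M.

0.19 M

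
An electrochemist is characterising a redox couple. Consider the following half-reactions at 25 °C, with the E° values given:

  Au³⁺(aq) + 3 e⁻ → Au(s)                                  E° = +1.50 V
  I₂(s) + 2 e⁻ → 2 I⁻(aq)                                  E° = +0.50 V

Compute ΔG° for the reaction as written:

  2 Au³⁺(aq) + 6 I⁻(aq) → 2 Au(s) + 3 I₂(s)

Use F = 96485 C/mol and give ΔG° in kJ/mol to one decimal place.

As written, Au³⁺/Au is reduced (cathode) and I₂/I⁻ is oxidised (anode), so E°cell = (+1.50) − (+0.50) = +1.00 V.
Balancing electrons gives n = 6.
ΔG° = −nFE° = −(6)(96485)(+1.00) = -578,910 J = -578.9 kJ/mol.

-578.9 kJ/mol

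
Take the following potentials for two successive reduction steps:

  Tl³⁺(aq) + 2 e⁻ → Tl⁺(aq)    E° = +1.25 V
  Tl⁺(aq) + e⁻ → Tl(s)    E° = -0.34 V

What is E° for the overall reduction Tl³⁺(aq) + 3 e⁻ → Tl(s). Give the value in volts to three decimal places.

Standard free energies of sequential steps add: ΔG°₃ = ΔG°₁ + ΔG°₂, so n₃E°₃ = n₁E°₁ + n₂E°₂.
E°₃ = (2×+1.25 + 1×-0.34) / 3 = (+2.160) / 3 = +0.720 V.

+0.720 V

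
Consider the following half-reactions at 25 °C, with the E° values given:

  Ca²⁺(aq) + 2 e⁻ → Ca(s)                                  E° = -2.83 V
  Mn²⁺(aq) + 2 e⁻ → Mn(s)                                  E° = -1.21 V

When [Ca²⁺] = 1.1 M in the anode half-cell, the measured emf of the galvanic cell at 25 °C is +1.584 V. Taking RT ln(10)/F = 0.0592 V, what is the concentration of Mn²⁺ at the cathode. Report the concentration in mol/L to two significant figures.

0.067 M

Mn²⁺/Mn is the cathode, Ca²⁺/Ca the anode: E°cell = +1.62 V, n = 2.
Overall reaction: Mn²⁺(aq) + Ca(s) → Mn(s) + Ca²⁺(aq); Q = [Ca²⁺]^1/[Mn²⁺]^1.
From E = E° − (0.0592/n) log Q: log Q = (E° − E)·n/0.0592 = (+1.62 − (+1.584))·2/0.0592 = 1.2162.
So 1·log[Mn²⁺] = 1·log(1.1) − log Q = 0.0414 − (1.2162) = -1.1748; [Mn²⁺] = 10^(-1.1748) ≈ 0.067 M.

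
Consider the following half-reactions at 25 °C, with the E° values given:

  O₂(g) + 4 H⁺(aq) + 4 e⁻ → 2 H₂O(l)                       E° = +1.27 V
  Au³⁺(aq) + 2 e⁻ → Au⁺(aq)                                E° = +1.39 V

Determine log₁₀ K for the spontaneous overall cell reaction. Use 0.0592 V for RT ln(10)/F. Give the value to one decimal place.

Cathode: Au³⁺/Au⁺; anode: O₂/H₂O. E°cell = +0.12 V, n = 4.
log K = nE°cell / 0.0592 = (4)(+0.12) / 0.0592 = 8.1.

8.1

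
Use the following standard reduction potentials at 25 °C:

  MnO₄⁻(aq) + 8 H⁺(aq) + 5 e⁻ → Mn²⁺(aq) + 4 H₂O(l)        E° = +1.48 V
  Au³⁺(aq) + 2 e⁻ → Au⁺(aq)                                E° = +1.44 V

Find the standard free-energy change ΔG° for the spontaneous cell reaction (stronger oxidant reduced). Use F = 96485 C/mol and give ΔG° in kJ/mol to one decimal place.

MnO₄⁻/Mn²⁺ (E° = +1.48 V) is the cathode; Au³⁺/Au⁺ (E° = +1.44 V) is the anode, so E°cell = +0.04 V.
Balancing electrons gives n = 10 (lcm of 5 and 2).
ΔG° = −nFE° = −(10)(96485)(+0.04) = -38,594 J = -38.6 kJ/mol.

-38.6 kJ/mol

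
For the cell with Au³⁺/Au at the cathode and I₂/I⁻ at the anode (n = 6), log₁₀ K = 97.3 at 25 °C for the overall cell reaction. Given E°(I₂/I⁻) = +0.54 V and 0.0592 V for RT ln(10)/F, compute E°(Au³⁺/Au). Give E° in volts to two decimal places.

+1.50 V

E°cell = (0.0592/n)·log K = (0.0592/6)(97.3) = +0.960 V.
Since Au³⁺/Au is the cathode and I₂/I⁻ the anode, E°cell = E°(Au³⁺/Au) − E°(I₂/I⁻).
So E°(Au³⁺/Au) = E°cell + E°(I₂/I⁻) = +0.960 + (+0.54) = +1.50 V.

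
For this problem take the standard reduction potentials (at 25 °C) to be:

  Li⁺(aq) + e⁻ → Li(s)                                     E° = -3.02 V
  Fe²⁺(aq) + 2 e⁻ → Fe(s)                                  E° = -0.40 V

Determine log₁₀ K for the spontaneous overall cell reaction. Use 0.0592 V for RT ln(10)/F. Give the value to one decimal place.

88.5

Cathode: Fe²⁺/Fe; anode: Li⁺/Li. E°cell = +2.62 V, n = 2.
log K = nE°cell / 0.0592 = (2)(+2.62) / 0.0592 = 88.5.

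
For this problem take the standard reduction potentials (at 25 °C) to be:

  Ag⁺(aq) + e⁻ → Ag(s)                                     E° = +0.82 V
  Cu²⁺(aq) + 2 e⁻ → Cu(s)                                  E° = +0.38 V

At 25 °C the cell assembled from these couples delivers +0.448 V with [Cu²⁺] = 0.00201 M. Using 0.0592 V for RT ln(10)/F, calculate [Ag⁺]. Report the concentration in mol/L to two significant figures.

Ag⁺/Ag is the cathode, Cu²⁺/Cu the anode: E°cell = +0.44 V, n = 2.
Overall reaction: 2 Ag⁺(aq) + Cu(s) → 2 Ag(s) + Cu²⁺(aq); Q = [Cu²⁺]^1/[Ag⁺]^2.
From E = E° − (0.0592/n) log Q: log Q = (E° − E)·n/0.0592 = (+0.44 − (+0.448))·2/0.0592 = -0.2703.
So 2·log[Ag⁺] = 1·log(0.00201) − log Q = -2.6968 − (-0.2703) = -2.4265; log[Ag⁺] = -2.4265 / 2 = -1.2132; [Ag⁺] = 10^(-1.2132) ≈ 0.061 M.

0.061 M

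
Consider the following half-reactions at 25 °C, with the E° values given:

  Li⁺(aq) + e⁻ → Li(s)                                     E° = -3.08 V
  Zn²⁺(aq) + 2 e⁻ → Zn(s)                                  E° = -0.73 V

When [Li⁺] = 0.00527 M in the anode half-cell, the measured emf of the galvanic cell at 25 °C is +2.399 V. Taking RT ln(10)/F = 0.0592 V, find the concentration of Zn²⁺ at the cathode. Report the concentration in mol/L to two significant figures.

0.0013 M

Zn²⁺/Zn is the cathode, Li⁺/Li the anode: E°cell = +2.35 V, n = 2.
Overall reaction: Zn²⁺(aq) + 2 Li(s) → Zn(s) + 2 Li⁺(aq); Q = [Li⁺]^2/[Zn²⁺]^1.
From E = E° − (0.0592/n) log Q: log Q = (E° − E)·n/0.0592 = (+2.35 − (+2.399))·2/0.0592 = -1.6554.
So 1·log[Zn²⁺] = 2·log(0.00527) − log Q = -4.5564 − (-1.6554) = -2.9010; [Zn²⁺] = 10^(-2.9010) ≈ 0.0013 M.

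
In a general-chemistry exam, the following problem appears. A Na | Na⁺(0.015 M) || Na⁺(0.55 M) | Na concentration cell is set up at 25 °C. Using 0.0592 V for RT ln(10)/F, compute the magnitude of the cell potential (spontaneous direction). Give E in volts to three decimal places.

+0.093 V

For a concentration cell E°cell = 0. The 0.55 M side is the cathode (reduction is favoured where [Na⁺] is higher).
With n = 1, E = −(0.0592/1) log([Na⁺]ₐₙ/[Na⁺]꜀ₐₜ) = −(0.0592/1) log(0.015/0.55) = −(0.0592/1)(-1.564) = +0.093 V.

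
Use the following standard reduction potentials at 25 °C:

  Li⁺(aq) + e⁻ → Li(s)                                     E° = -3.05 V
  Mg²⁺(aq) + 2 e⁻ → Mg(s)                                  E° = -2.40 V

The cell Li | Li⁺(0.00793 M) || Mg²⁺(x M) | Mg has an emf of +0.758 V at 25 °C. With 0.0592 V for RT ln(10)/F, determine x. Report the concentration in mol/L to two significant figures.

Mg²⁺/Mg is the cathode, Li⁺/Li the anode: E°cell = +0.65 V, n = 2.
Overall reaction: Mg²⁺(aq) + 2 Li(s) → Mg(s) + 2 Li⁺(aq); Q = [Li⁺]^2/[Mg²⁺]^1.
From E = E° − (0.0592/n) log Q: log Q = (E° − E)·n/0.0592 = (+0.65 − (+0.758))·2/0.0592 = -3.6486.
So 1·log[Mg²⁺] = 2·log(0.00793) − log Q = -4.2015 − (-3.6486) = -0.5529; [Mg²⁺] = 10^(-0.5529) ≈ 0.28 M.

0.28 M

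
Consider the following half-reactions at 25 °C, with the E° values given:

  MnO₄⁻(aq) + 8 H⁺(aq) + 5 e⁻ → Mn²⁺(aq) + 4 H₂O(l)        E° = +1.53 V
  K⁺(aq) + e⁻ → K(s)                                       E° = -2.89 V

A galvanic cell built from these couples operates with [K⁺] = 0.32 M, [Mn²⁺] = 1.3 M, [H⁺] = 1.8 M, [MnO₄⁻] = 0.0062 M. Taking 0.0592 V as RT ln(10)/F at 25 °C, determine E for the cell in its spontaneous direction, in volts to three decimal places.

+4.446 V

MnO₄⁻/Mn²⁺ is the cathode (higher E°), K⁺/K the anode: E°cell = +1.53 − (-2.89) = +4.42 V, n = 5.
Overall: MnO₄⁻(aq) + 8 H⁺(aq) + 5 K(s) → Mn²⁺(aq) + 4 H₂O(l) + 5 K⁺(aq)
Q = [Mn²⁺]·[K⁺]^5 / ([MnO₄⁻]·[H⁺]^8); log Q = -2.195.
E = E° − (0.0592/n) log Q = +4.42 − (0.0592/5)(-2.195) = +4.446 V.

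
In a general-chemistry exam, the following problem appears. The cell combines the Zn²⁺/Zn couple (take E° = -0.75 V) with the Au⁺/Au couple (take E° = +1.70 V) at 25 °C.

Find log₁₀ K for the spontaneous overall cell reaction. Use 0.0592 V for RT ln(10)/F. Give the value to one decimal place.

82.8

Cathode: Au⁺/Au; anode: Zn²⁺/Zn. E°cell = +2.45 V, n = 2.
log K = nE°cell / 0.0592 = (2)(+2.45) / 0.0592 = 82.8.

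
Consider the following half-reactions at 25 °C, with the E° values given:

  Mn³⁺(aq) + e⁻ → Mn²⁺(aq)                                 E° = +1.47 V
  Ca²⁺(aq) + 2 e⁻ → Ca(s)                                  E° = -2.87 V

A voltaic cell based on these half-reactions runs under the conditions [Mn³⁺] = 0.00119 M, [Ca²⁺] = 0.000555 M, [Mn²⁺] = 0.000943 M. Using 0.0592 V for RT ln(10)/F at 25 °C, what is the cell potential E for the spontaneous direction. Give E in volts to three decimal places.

Mn³⁺/Mn²⁺ is the cathode (higher E°), Ca²⁺/Ca the anode: E°cell = +1.47 − (-2.87) = +4.34 V, n = 2.
Overall: 2 Mn³⁺(aq) + Ca(s) → 2 Mn²⁺(aq) + Ca²⁺(aq)
Q = [Mn²⁺]^2·[Ca²⁺] / ([Mn³⁺]^2); log Q = -3.458.
E = E° − (0.0592/n) log Q = +4.34 − (0.0592/2)(-3.458) = +4.442 V.

+4.442 V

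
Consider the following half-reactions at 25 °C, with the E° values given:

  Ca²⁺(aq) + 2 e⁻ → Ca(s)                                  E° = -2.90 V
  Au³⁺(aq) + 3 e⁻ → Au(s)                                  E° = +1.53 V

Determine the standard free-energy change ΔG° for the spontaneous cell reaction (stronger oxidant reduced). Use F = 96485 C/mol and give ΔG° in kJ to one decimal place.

-2564.6 kJ

Au³⁺/Au (E° = +1.53 V) is the cathode; Ca²⁺/Ca (E° = -2.90 V) is the anode, so E°cell = +4.43 V.
Balancing electrons gives n = 6 (lcm of 3 and 2).
ΔG° = −nFE° = −(6)(96485)(+4.43) = -2,564,571 J = -2564.6 kJ.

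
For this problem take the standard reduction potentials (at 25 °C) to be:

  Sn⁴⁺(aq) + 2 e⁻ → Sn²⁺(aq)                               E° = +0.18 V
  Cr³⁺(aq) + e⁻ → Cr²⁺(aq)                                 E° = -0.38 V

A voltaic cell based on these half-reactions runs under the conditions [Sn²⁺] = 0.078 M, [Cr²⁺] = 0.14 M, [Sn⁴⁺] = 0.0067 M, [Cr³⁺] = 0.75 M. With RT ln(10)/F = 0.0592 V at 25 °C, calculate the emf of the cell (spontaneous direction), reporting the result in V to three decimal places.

Sn⁴⁺/Sn²⁺ is the cathode (higher E°), Cr³⁺/Cr²⁺ the anode: E°cell = +0.18 − (-0.38) = +0.56 V, n = 2.
Overall: Sn⁴⁺(aq) + 2 Cr²⁺(aq) → Sn²⁺(aq) + 2 Cr³⁺(aq)
Q = [Sn²⁺]·[Cr³⁺]^2 / ([Sn⁴⁺]·[Cr²⁺]^2); log Q = 2.524.
E = E° − (0.0592/n) log Q = +0.56 − (0.0592/2)(2.524) = +0.485 V.

+0.485 V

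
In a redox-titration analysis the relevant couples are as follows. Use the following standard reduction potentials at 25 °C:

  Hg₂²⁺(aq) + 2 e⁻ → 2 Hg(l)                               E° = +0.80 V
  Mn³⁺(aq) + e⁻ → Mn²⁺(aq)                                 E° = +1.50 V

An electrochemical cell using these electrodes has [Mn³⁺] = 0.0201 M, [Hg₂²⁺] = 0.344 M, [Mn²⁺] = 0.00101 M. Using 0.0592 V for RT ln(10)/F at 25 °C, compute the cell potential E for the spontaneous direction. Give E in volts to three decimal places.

Mn³⁺/Mn²⁺ is the cathode (higher E°), Hg₂²⁺/Hg the anode: E°cell = +1.50 − (+0.80) = +0.70 V, n = 2.
Overall: 2 Mn³⁺(aq) + 2 Hg(l) → 2 Mn²⁺(aq) + Hg₂²⁺(aq)
Q = [Mn²⁺]^2·[Hg₂²⁺] / ([Mn³⁺]^2); log Q = -3.061.
E = E° − (0.0592/n) log Q = +0.70 − (0.0592/2)(-3.061) = +0.791 V.

+0.791 V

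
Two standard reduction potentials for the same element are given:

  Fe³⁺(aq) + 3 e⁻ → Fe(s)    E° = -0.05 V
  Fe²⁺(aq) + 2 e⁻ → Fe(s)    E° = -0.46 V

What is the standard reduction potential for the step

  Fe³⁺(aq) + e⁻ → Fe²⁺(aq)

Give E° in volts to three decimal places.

+0.770 V

Sequential free energies add, so n₃E°₃ = n₁E°₁ + n₂E°₂.
With n₃ = 3, and the known step contributing 2×(-0.46) V, the unknown satisfies 1·E° = 3×(-0.05) − 2×(-0.46) = +0.770.
E° = +0.770 / 1 = +0.770 V.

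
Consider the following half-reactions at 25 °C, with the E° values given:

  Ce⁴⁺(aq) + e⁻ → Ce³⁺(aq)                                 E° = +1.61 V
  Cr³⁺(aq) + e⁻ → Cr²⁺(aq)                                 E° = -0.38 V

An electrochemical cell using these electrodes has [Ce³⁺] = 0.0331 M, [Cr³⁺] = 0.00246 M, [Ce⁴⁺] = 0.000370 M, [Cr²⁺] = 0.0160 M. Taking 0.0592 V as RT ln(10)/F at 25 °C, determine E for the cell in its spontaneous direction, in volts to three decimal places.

Ce⁴⁺/Ce³⁺ is the cathode (higher E°), Cr³⁺/Cr²⁺ the anode: E°cell = +1.61 − (-0.38) = +1.99 V, n = 1.
Overall: Ce⁴⁺(aq) + Cr²⁺(aq) → Ce³⁺(aq) + Cr³⁺(aq)
Q = [Ce³⁺]·[Cr³⁺] / ([Ce⁴⁺]·[Cr²⁺]); log Q = 1.138.
E = E° − (0.0592/n) log Q = +1.99 − (0.0592/1)(1.138) = +1.923 V.

+1.923 V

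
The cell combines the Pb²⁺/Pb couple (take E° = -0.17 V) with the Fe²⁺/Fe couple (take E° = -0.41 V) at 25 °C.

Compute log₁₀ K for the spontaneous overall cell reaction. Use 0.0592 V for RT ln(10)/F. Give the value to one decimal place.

8.1

Cathode: Pb²⁺/Pb; anode: Fe²⁺/Fe. E°cell = +0.24 V, n = 2.
log K = nE°cell / 0.0592 = (2)(+0.24) / 0.0592 = 8.1.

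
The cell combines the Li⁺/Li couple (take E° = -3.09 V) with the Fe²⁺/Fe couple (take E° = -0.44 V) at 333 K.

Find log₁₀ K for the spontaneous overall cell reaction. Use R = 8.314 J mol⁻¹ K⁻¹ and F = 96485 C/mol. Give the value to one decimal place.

80.2

Cathode: Fe²⁺/Fe; anode: Li⁺/Li. E°cell = (-0.44) − (-3.09) = +2.65 V, with n = 2.
ΔG° = −nFE° = −RT ln K, so ln K = nFE°/(RT) = (2)(96485)(+2.65) / ((8.314)(333)) = 184.706.
log₁₀ K = 184.706 / ln 10 = 80.2.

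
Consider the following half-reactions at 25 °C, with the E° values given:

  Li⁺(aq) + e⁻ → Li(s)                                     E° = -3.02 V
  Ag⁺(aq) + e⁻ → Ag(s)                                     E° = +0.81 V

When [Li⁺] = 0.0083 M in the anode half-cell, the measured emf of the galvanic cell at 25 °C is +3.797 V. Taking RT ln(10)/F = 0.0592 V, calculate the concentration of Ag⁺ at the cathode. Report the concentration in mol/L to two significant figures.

0.0023 M

Ag⁺/Ag is the cathode, Li⁺/Li the anode: E°cell = +3.83 V, n = 1.
Overall reaction: Ag⁺(aq) + Li(s) → Ag(s) + Li⁺(aq); Q = [Li⁺]^1/[Ag⁺]^1.
From E = E° − (0.0592/n) log Q: log Q = (E° − E)·n/0.0592 = (+3.83 − (+3.797))·1/0.0592 = 0.5574.
So 1·log[Ag⁺] = 1·log(0.0083) − log Q = -2.0809 − (0.5574) = -2.6383; [Ag⁺] = 10^(-2.6383) ≈ 0.0023 M.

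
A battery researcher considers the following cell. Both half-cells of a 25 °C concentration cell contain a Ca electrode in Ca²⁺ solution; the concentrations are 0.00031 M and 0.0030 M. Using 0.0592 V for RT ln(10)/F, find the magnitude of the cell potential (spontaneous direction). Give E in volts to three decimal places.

+0.029 V

For a concentration cell E°cell = 0. The 0.0030 M side is the cathode (reduction is favoured where [Ca²⁺] is higher).
With n = 2, E = −(0.0592/2) log([Ca²⁺]ₐₙ/[Ca²⁺]꜀ₐₜ) = −(0.0592/2) log(0.00031/0.003) = −(0.0592/2)(-0.986) = +0.029 V.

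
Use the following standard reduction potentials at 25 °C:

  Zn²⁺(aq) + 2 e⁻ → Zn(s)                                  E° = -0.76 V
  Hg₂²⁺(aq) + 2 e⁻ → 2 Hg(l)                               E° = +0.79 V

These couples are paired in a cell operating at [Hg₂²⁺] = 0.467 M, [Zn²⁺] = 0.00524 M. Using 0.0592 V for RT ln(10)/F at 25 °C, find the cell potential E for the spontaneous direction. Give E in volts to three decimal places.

+1.608 V

Hg₂²⁺/Hg is the cathode (higher E°), Zn²⁺/Zn the anode: E°cell = +0.79 − (-0.76) = +1.55 V, n = 2.
Overall: Hg₂²⁺(aq) + Zn(s) → 2 Hg(l) + Zn²⁺(aq)
Q = [Zn²⁺] / ([Hg₂²⁺]); log Q = -1.950.
E = E° − (0.0592/n) log Q = +1.55 − (0.0592/2)(-1.950) = +1.608 V.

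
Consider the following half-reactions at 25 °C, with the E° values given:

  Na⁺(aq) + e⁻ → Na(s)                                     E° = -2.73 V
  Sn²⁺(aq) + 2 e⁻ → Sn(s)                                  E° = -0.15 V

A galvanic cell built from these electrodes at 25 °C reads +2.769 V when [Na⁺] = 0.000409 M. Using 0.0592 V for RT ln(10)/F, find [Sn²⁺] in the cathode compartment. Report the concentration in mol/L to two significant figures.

0.41 M

Sn²⁺/Sn is the cathode, Na⁺/Na the anode: E°cell = +2.58 V, n = 2.
Overall reaction: Sn²⁺(aq) + 2 Na(s) → Sn(s) + 2 Na⁺(aq); Q = [Na⁺]^2/[Sn²⁺]^1.
From E = E° − (0.0592/n) log Q: log Q = (E° − E)·n/0.0592 = (+2.58 − (+2.769))·2/0.0592 = -6.3851.
So 1·log[Sn²⁺] = 2·log(0.000409) − log Q = -6.7766 − (-6.3851) = -0.3915; [Sn²⁺] = 10^(-0.3915) ≈ 0.41 M.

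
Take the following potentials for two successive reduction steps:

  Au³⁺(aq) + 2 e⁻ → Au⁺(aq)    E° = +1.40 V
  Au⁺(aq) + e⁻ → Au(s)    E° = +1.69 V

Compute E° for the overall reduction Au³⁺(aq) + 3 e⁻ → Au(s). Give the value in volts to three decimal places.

+1.497 V

Since ΔG° = −nFE° is additive over sequential reductions, n₃E°₃ = n₁E°₁ + n₂E°₂.
E°₃ = (2×+1.40 + 1×+1.69) / 3 = (+4.490) / 3 = +1.497 V.
E° values themselves are not directly additive — weighting by electron count is essential.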